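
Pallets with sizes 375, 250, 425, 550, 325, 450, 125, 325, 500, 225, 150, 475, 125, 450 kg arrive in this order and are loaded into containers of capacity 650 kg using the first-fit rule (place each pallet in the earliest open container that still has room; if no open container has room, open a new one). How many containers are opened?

  375 → container 1 (new)  [load 375/650]
  250 → container 1  [load 625/650]
  425 → container 2 (new)  [load 425/650]
  550 → container 3 (new)  [load 550/650]
  325 → container 4 (new)  [load 325/650]
  450 → container 5 (new)  [load 450/650]
  125 → container 2  [load 550/650]
  325 → container 4  [load 650/650]
  500 → container 6 (new)  [load 500/650]
  225 → container 7 (new)  [load 225/650]
  150 → container 5  [load 600/650]
  475 → container 8 (new)  [load 475/650]
  125 → container 6  [load 625/650]
  450 → container 9 (new)  [load 450/650]
9 containers opened.

9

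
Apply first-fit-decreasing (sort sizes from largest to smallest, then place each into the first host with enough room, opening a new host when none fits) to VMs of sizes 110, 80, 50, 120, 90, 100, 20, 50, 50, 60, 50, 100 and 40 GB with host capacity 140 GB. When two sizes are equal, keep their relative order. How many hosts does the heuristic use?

8

Sorted descending: 120, 110, 100, 100, 90, 80, 60, 50, 50, 50, 50, 40, 20.
  120 → host 1 (new)  [load 120/140]
  110 → host 2 (new)  [load 110/140]
  100 → host 3 (new)  [load 100/140]
  100 → host 4 (new)  [load 100/140]
  90 → host 5 (new)  [load 90/140]
  80 → host 6 (new)  [load 80/140]
  60 → host 6  [load 140/140]
  50 → host 5  [load 140/140]
  50 → host 7 (new)  [load 50/140]
  50 → host 7  [load 100/140]
  50 → host 8 (new)  [load 50/140]
  40 → host 3  [load 140/140]
  20 → host 1  [load 140/140]
8 hosts opened.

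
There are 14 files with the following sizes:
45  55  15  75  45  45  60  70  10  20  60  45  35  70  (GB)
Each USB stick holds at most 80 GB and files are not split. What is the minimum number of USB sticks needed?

Total = 75 + 70 + 70 + 60 + 60 + 55 + 45 + 45 + 45 + 45 + 35 + 20 + 15 + 10 = 650 GB.
Lower bound: ⌈650/80⌉ = 9 USB sticks.
Also, 10 files each exceed 40 GB, and no two of those can share a USB stick, so at least 10 USB sticks are needed.
A packing using 10 USB sticks:
  USB stick 1: 75 = 75
  USB stick 2: 70 + 10 = 80
  USB stick 3: 70 = 70
  USB stick 4: 60 + 20 = 80
  USB stick 5: 60 + 15 = 75
  USB stick 6: 55 = 55
  USB stick 7: 45 + 35 = 80
  USB stick 8: 45 = 45
  USB stick 9: 45 = 45
  USB stick 10: 45 = 45
This matches the lower bound, so 10 is optimal.

10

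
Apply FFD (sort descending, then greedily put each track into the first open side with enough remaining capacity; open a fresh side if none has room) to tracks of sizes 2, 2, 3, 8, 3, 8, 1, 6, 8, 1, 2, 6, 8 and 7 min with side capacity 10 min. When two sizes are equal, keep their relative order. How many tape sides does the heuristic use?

Sorted descending: 8, 8, 8, 8, 7, 6, 6, 3, 3, 2, 2, 2, 1, 1.
  8 → side 1 (new)  [load 8/10]
  8 → side 2 (new)  [load 8/10]
  8 → side 3 (new)  [load 8/10]
  8 → side 4 (new)  [load 8/10]
  7 → side 5 (new)  [load 7/10]
  6 → side 6 (new)  [load 6/10]
  6 → side 7 (new)  [load 6/10]
  3 → side 5  [load 10/10]
  3 → side 6  [load 9/10]
  2 → side 1  [load 10/10]
  2 → side 2  [load 10/10]
  2 → side 3  [load 10/10]
  1 → side 4  [load 9/10]
  1 → side 4  [load 10/10]
7 tape sides opened.

7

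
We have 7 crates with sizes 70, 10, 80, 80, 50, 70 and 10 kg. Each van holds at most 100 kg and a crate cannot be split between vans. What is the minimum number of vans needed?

5

Total = 80 + 80 + 70 + 70 + 50 + 10 + 10 = 370 kg.
Lower bound: ⌈370/100⌉ = 4 vans.
A packing using 5 vans:
  van 1: 80 + 10 + 10 = 100
  van 2: 80 = 80
  van 3: 70 = 70
  van 4: 70 = 70
  van 5: 50 = 50
No arrangement into 4 vans stays within capacity, so 5 is optimal.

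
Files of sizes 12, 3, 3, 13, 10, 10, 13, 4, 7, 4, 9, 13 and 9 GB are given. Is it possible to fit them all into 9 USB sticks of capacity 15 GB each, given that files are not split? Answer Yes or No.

A valid assignment using 9 USB sticks:
  USB stick 1: 13 = 13
  USB stick 2: 13 = 13
  USB stick 3: 13 = 13
  USB stick 4: 12 + 3 = 15
  USB stick 5: 10 + 4 = 14
  USB stick 6: 10 + 4 = 14
  USB stick 7: 9 + 3 = 12
  USB stick 8: 9 = 9
  USB stick 9: 7 = 7
Every load is within 15 GB, so 9 USB sticks suffice.

Yes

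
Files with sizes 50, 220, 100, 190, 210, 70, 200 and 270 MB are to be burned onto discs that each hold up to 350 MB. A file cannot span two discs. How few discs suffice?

5

Total = 270 + 220 + 210 + 200 + 190 + 100 + 70 + 50 = 1310 MB.
Lower bound: ⌈1310/350⌉ = 4 discs.
Also, 5 files each exceed 175 MB, and no two of those can share a disc, so at least 5 discs are needed.
A packing using 5 discs:
  disc 1: 270 + 70 = 340
  disc 2: 220 + 100 = 320
  disc 3: 210 + 50 = 260
  disc 4: 200 = 200
  disc 5: 190 = 190
This matches the lower bound, so 5 is optimal.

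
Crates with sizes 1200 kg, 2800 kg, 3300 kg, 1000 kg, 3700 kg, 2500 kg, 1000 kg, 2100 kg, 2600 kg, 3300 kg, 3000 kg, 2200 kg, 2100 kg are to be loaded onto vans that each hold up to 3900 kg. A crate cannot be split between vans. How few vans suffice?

10

Total = 3700 + 3300 + 3300 + 3000 + 2800 + 2600 + 2500 + 2200 + 2100 + 2100 + 1200 + 1000 + 1000 = 30800 kg.
Lower bound: ⌈30800/3900⌉ = 8 vans.
Also, 10 crates each exceed 1950 kg, and no two of those can share a van, so at least 10 vans are needed.
A packing using 10 vans:
  van 1: 3700 = 3700
  van 2: 3300 = 3300
  van 3: 3300 = 3300
  van 4: 3000 = 3000
  van 5: 2800 + 1000 = 3800
  van 6: 2600 + 1200 = 3800
  van 7: 2500 + 1000 = 3500
  van 8: 2200 = 2200
  van 9: 2100 = 2100
  van 10: 2100 = 2100
This matches the lower bound, so 10 is optimal.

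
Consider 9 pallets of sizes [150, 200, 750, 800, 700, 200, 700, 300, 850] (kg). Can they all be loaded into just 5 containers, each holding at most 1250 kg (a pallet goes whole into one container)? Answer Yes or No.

Yes

A valid assignment using 5 containers:
  container 1: 850 + 300 = 1150
  container 2: 800 + 200 + 200 = 1200
  container 3: 750 + 150 = 900
  container 4: 700 = 700
  container 5: 700 = 700
Every load is within 1250 kg, so 5 containers suffice.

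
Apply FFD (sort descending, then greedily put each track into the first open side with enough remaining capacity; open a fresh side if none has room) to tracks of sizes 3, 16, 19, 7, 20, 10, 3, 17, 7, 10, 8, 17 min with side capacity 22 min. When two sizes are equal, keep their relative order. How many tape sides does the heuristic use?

7

Sorted descending: 20, 19, 17, 17, 16, 10, 10, 8, 7, 7, 3, 3.
  20 → side 1 (new)  [load 20/22]
  19 → side 2 (new)  [load 19/22]
  17 → side 3 (new)  [load 17/22]
  17 → side 4 (new)  [load 17/22]
  16 → side 5 (new)  [load 16/22]
  10 → side 6 (new)  [load 10/22]
  10 → side 6  [load 20/22]
  8 → side 7 (new)  [load 8/22]
  7 → side 7  [load 15/22]
  7 → side 7  [load 22/22]
  3 → side 2  [load 22/22]
  3 → side 3  [load 20/22]
7 tape sides opened.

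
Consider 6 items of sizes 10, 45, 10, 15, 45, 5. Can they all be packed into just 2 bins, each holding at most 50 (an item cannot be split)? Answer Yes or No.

Total = 130; ⌈130/50⌉ = 3.
At least 3 bins are required, but only 2 are allowed.

No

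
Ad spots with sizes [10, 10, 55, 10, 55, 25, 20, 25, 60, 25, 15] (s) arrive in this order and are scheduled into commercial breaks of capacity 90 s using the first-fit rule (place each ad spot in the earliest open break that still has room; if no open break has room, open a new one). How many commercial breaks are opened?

  10 → break 1 (new)  [load 10/90]
  10 → break 1  [load 20/90]
  55 → break 1  [load 75/90]
  10 → break 1  [load 85/90]
  55 → break 2 (new)  [load 55/90]
  25 → break 2  [load 80/90]
  20 → break 3 (new)  [load 20/90]
  25 → break 3  [load 45/90]
  60 → break 4 (new)  [load 60/90]
  25 → break 3  [load 70/90]
  15 → break 3  [load 85/90]
4 commercial breaks opened.

4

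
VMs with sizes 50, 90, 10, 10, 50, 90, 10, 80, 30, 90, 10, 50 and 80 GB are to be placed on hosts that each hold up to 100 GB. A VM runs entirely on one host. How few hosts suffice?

7

Total = 90 + 90 + 90 + 80 + 80 + 50 + 50 + 50 + 30 + 10 + 10 + 10 + 10 = 650 GB.
Lower bound: ⌈650/100⌉ = 7 hosts.
A packing using 7 hosts:
  host 1: 90 + 10 = 100
  host 2: 90 + 10 = 100
  host 3: 90 + 10 = 100
  host 4: 80 + 10 = 90
  host 5: 80 = 80
  host 6: 50 + 50 = 100
  host 7: 50 + 30 = 80
This matches the lower bound, so 7 is optimal.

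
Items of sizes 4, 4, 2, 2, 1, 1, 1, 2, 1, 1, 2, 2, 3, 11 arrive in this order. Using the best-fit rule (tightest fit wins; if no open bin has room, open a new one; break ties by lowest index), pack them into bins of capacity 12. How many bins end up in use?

4

  4 → bin 1 (new)  [load 4/12]
  4 → bin 1  [load 8/12]
  2 → bin 1  [load 10/12]
  2 → bin 1  [load 12/12]
  1 → bin 2 (new)  [load 1/12]
  1 → bin 2  [load 2/12]
  1 → bin 2  [load 3/12]
  2 → bin 2  [load 5/12]
  1 → bin 2  [load 6/12]
  1 → bin 2  [load 7/12]
  2 → bin 2  [load 9/12]
  2 → bin 2  [load 11/12]
  3 → bin 3 (new)  [load 3/12]
  11 → bin 4 (new)  [load 11/12]
4 bins opened.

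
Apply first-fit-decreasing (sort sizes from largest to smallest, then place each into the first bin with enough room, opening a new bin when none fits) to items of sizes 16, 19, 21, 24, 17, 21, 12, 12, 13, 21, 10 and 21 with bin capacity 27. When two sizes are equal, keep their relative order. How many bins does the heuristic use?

10

Sorted descending: 24, 21, 21, 21, 21, 19, 17, 16, 13, 12, 12, 10.
  24 → bin 1 (new)  [load 24/27]
  21 → bin 2 (new)  [load 21/27]
  21 → bin 3 (new)  [load 21/27]
  21 → bin 4 (new)  [load 21/27]
  21 → bin 5 (new)  [load 21/27]
  19 → bin 6 (new)  [load 19/27]
  17 → bin 7 (new)  [load 17/27]
  16 → bin 8 (new)  [load 16/27]
  13 → bin 9 (new)  [load 13/27]
  12 → bin 9  [load 25/27]
  12 → bin 10 (new)  [load 12/27]
  10 → bin 7  [load 27/27]
10 bins opened.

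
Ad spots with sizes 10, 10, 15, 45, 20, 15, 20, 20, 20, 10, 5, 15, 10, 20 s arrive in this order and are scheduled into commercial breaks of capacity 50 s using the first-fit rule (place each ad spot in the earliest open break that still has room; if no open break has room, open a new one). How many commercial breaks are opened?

5

  10 → break 1 (new)  [load 10/50]
  10 → break 1  [load 20/50]
  15 → break 1  [load 35/50]
  45 → break 2 (new)  [load 45/50]
  20 → break 3 (new)  [load 20/50]
  15 → break 1  [load 50/50]
  20 → break 3  [load 40/50]
  20 → break 4 (new)  [load 20/50]
  20 → break 4  [load 40/50]
  10 → break 3  [load 50/50]
  5 → break 2  [load 50/50]
  15 → break 5 (new)  [load 15/50]
  10 → break 4  [load 50/50]
  20 → break 5  [load 35/50]
5 commercial breaks opened.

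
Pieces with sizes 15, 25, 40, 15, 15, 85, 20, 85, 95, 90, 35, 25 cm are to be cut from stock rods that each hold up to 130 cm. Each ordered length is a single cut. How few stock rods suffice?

Total = 95 + 90 + 85 + 85 + 40 + 35 + 25 + 25 + 20 + 15 + 15 + 15 = 545 cm.
Lower bound: ⌈545/130⌉ = 5 stock rods.
A packing using 5 stock rods:
  stock rod 1: 95 + 35 = 130
  stock rod 2: 90 + 40 = 130
  stock rod 3: 85 + 25 + 20 = 130
  stock rod 4: 85 + 25 + 15 = 125
  stock rod 5: 15 + 15 = 30
This matches the lower bound, so 5 is optimal.

5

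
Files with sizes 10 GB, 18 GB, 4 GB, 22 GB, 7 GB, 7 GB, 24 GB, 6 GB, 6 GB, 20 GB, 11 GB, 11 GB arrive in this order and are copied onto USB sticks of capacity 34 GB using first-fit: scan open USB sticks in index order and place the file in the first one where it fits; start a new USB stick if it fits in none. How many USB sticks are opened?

5

  10 → USB stick 1 (new)  [load 10/34]
  18 → USB stick 1  [load 28/34]
  4 → USB stick 1  [load 32/34]
  22 → USB stick 2 (new)  [load 22/34]
  7 → USB stick 2  [load 29/34]
  7 → USB stick 3 (new)  [load 7/34]
  24 → USB stick 3  [load 31/34]
  6 → USB stick 4 (new)  [load 6/34]
  6 → USB stick 4  [load 12/34]
  20 → USB stick 4  [load 32/34]
  11 → USB stick 5 (new)  [load 11/34]
  11 → USB stick 5  [load 22/34]
5 USB sticks opened.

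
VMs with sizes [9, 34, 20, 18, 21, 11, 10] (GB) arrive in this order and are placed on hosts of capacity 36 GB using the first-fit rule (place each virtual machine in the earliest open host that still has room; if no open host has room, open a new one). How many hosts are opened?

  9 → host 1 (new)  [load 9/36]
  34 → host 2 (new)  [load 34/36]
  20 → host 1  [load 29/36]
  18 → host 3 (new)  [load 18/36]
  21 → host 4 (new)  [load 21/36]
  11 → host 3  [load 29/36]
  10 → host 4  [load 31/36]
4 hosts opened.

4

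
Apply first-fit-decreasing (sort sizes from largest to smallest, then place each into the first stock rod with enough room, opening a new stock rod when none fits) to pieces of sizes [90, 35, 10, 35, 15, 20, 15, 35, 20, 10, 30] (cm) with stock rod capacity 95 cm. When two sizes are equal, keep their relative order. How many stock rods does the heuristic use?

Sorted descending: 90, 35, 35, 35, 30, 20, 20, 15, 15, 10, 10.
  90 → stock rod 1 (new)  [load 90/95]
  35 → stock rod 2 (new)  [load 35/95]
  35 → stock rod 2  [load 70/95]
  35 → stock rod 3 (new)  [load 35/95]
  30 → stock rod 3  [load 65/95]
  20 → stock rod 2  [load 90/95]
  20 → stock rod 3  [load 85/95]
  15 → stock rod 4 (new)  [load 15/95]
  15 → stock rod 4  [load 30/95]
  10 → stock rod 3  [load 95/95]
  10 → stock rod 4  [load 40/95]
4 stock rods opened.

4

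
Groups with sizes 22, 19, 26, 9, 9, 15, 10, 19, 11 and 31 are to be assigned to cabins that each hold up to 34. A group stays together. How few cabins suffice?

Total = 31 + 26 + 22 + 19 + 19 + 15 + 11 + 10 + 9 + 9 = 171.
Lower bound: ⌈171/34⌉ = 6 cabins.
A packing using 6 cabins:
  cabin 1: 31 = 31
  cabin 2: 26 = 26
  cabin 3: 22 + 11 = 33
  cabin 4: 19 + 15 = 34
  cabin 5: 19 + 10 = 29
  cabin 6: 9 + 9 = 18
This matches the lower bound, so 6 is optimal.

6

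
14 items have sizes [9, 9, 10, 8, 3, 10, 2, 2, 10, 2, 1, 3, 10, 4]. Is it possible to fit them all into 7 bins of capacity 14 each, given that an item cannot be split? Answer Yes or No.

A valid assignment using 7 bins:
  bin 1: 10 + 4 = 14
  bin 2: 10 + 3 + 1 = 14
  bin 3: 10 + 3 = 13
  bin 4: 10 + 2 + 2 = 14
  bin 5: 9 + 2 = 11
  bin 6: 9 = 9
  bin 7: 8 = 8
Every load is within 14, so 7 bins suffice.

Yes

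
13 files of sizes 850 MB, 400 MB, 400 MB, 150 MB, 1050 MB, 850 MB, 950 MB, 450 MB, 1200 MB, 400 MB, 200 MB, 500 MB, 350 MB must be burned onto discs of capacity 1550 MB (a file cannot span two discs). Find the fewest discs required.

6

Total = 1200 + 1050 + 950 + 850 + 850 + 500 + 450 + 400 + 400 + 400 + 350 + 200 + 150 = 7750 MB.
Lower bound: ⌈7750/1550⌉ = 5 discs.
A packing using 6 discs:
  disc 1: 1200 + 350 = 1550
  disc 2: 1050 + 500 = 1550
  disc 3: 950 + 450 + 150 = 1550
  disc 4: 850 + 400 + 200 = 1450
  disc 5: 850 + 400 = 1250
  disc 6: 400 = 400
No arrangement into 5 discs stays within capacity, so 6 is optimal.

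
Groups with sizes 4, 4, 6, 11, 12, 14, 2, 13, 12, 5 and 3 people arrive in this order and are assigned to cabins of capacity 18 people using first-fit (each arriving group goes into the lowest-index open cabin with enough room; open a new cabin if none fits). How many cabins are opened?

  4 → cabin 1 (new)  [load 4/18]
  4 → cabin 1  [load 8/18]
  6 → cabin 1  [load 14/18]
  11 → cabin 2 (new)  [load 11/18]
  12 → cabin 3 (new)  [load 12/18]
  14 → cabin 4 (new)  [load 14/18]
  2 → cabin 1  [load 16/18]
  13 → cabin 5 (new)  [load 13/18]
  12 → cabin 6 (new)  [load 12/18]
  5 → cabin 2  [load 16/18]
  3 → cabin 3  [load 15/18]
6 cabins opened.

6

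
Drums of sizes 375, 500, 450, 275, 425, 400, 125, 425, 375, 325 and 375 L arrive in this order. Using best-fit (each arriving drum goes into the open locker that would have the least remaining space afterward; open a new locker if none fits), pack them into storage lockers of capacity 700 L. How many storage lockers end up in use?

  375 → locker 1 (new)  [load 375/700]
  500 → locker 2 (new)  [load 500/700]
  450 → locker 3 (new)  [load 450/700]
  275 → locker 1  [load 650/700]
  425 → locker 4 (new)  [load 425/700]
  400 → locker 5 (new)  [load 400/700]
  125 → locker 2  [load 625/700]
  425 → locker 6 (new)  [load 425/700]
  375 → locker 7 (new)  [load 375/700]
  325 → locker 7  [load 700/700]
  375 → locker 8 (new)  [load 375/700]
8 storage lockers opened.

8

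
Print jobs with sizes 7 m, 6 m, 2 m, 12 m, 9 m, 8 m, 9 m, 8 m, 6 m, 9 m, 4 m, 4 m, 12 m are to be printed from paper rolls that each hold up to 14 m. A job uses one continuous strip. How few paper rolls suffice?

Total = 12 + 12 + 9 + 9 + 9 + 8 + 8 + 7 + 6 + 6 + 4 + 4 + 2 = 96 m.
Lower bound: ⌈96/14⌉ = 7 paper rolls.
A packing using 8 paper rolls:
  roll 1: 12 + 2 = 14
  roll 2: 12 = 12
  roll 3: 9 + 4 = 13
  roll 4: 9 + 4 = 13
  roll 5: 9 = 9
  roll 6: 8 + 6 = 14
  roll 7: 8 + 6 = 14
  roll 8: 7 = 7
No arrangement into 7 paper rolls stays within capacity, so 8 is optimal.

8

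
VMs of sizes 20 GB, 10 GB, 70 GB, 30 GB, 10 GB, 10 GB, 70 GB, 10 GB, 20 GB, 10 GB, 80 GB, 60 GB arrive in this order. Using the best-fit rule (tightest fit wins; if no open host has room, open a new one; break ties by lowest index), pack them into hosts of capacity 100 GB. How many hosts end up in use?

  20 → host 1 (new)  [load 20/100]
  10 → host 1  [load 30/100]
  70 → host 1  [load 100/100]
  30 → host 2 (new)  [load 30/100]
  10 → host 2  [load 40/100]
  10 → host 2  [load 50/100]
  70 → host 3 (new)  [load 70/100]
  10 → host 3  [load 80/100]
  20 → host 3  [load 100/100]
  10 → host 2  [load 60/100]
  80 → host 4 (new)  [load 80/100]
  60 → host 5 (new)  [load 60/100]
5 hosts opened.

5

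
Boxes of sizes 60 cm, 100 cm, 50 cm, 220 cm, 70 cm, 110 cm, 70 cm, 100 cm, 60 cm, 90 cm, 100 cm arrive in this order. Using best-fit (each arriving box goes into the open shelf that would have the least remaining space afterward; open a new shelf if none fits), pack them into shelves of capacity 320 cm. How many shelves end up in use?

4

  60 → shelf 1 (new)  [load 60/320]
  100 → shelf 1  [load 160/320]
  50 → shelf 1  [load 210/320]
  220 → shelf 2 (new)  [load 220/320]
  70 → shelf 2  [load 290/320]
  110 → shelf 1  [load 320/320]
  70 → shelf 3 (new)  [load 70/320]
  100 → shelf 3  [load 170/320]
  60 → shelf 3  [load 230/320]
  90 → shelf 3  [load 320/320]
  100 → shelf 4 (new)  [load 100/320]
4 shelves opened.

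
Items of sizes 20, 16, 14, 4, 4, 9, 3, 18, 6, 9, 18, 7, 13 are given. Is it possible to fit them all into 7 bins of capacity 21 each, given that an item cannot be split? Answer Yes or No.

Total = 141; ⌈141/21⌉ = 7.
The bound of 7 does not rule out 7, but exhaustive search shows no assignment into 7 bins of capacity 21 exists — the minimum is 8.

No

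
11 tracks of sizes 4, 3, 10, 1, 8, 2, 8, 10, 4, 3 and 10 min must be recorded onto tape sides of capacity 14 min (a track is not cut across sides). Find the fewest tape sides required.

5

Total = 10 + 10 + 10 + 8 + 8 + 4 + 4 + 3 + 3 + 2 + 1 = 63 min.
Lower bound: ⌈63/14⌉ = 5 tape sides.
A packing using 5 tape sides:
  side 1: 10 + 4 = 14
  side 2: 10 + 4 = 14
  side 3: 10 + 3 + 1 = 14
  side 4: 8 + 3 + 2 = 13
  side 5: 8 = 8
This matches the lower bound, so 5 is optimal.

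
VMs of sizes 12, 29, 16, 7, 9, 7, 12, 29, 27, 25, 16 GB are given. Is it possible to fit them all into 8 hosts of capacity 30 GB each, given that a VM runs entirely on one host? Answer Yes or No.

A valid assignment using 7 hosts:
  host 1: 29 = 29
  host 2: 29 = 29
  host 3: 27 = 27
  host 4: 25 = 25
  host 5: 16 + 12 = 28
  host 6: 16 + 12 = 28
  host 7: 9 + 7 + 7 = 23
That uses only 7 ≤ 8, so 8 hosts are enough.

Yes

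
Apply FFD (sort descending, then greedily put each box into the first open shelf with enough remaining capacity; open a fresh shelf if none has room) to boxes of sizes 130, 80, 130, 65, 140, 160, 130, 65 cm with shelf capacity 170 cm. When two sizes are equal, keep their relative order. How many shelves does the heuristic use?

Sorted descending: 160, 140, 130, 130, 130, 80, 65, 65.
  160 → shelf 1 (new)  [load 160/170]
  140 → shelf 2 (new)  [load 140/170]
  130 → shelf 3 (new)  [load 130/170]
  130 → shelf 4 (new)  [load 130/170]
  130 → shelf 5 (new)  [load 130/170]
  80 → shelf 6 (new)  [load 80/170]
  65 → shelf 6  [load 145/170]
  65 → shelf 7 (new)  [load 65/170]
7 shelves opened.

7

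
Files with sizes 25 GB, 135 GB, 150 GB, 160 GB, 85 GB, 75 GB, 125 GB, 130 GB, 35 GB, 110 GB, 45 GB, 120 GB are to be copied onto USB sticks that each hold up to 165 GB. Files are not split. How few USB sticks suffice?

8

Total = 160 + 150 + 135 + 130 + 125 + 120 + 110 + 85 + 75 + 45 + 35 + 25 = 1195 GB.
Lower bound: ⌈1195/165⌉ = 8 USB sticks.
A packing using 8 USB sticks:
  USB stick 1: 160 = 160
  USB stick 2: 150 = 150
  USB stick 3: 135 + 25 = 160
  USB stick 4: 130 + 35 = 165
  USB stick 5: 125 = 125
  USB stick 6: 120 + 45 = 165
  USB stick 7: 110 = 110
  USB stick 8: 85 + 75 = 160
This matches the lower bound, so 8 is optimal.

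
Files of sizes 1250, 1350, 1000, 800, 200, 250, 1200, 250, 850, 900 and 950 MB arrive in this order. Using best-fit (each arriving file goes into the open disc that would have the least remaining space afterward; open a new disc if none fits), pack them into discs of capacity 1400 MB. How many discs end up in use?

  1250 → disc 1 (new)  [load 1250/1400]
  1350 → disc 2 (new)  [load 1350/1400]
  1000 → disc 3 (new)  [load 1000/1400]
  800 → disc 4 (new)  [load 800/1400]
  200 → disc 3  [load 1200/1400]
  250 → disc 4  [load 1050/1400]
  1200 → disc 5 (new)  [load 1200/1400]
  250 → disc 4  [load 1300/1400]
  850 → disc 6 (new)  [load 850/1400]
  900 → disc 7 (new)  [load 900/1400]
  950 → disc 8 (new)  [load 950/1400]
8 discs opened.

8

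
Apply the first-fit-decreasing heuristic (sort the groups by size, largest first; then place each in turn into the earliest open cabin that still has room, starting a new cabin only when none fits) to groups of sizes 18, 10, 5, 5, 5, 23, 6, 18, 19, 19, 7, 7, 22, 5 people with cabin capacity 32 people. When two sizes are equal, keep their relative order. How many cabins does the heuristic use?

Sorted descending: 23, 22, 19, 19, 18, 18, 10, 7, 7, 6, 5, 5, 5, 5.
  23 → cabin 1 (new)  [load 23/32]
  22 → cabin 2 (new)  [load 22/32]
  19 → cabin 3 (new)  [load 19/32]
  19 → cabin 4 (new)  [load 19/32]
  18 → cabin 5 (new)  [load 18/32]
  18 → cabin 6 (new)  [load 18/32]
  10 → cabin 2  [load 32/32]
  7 → cabin 1  [load 30/32]
  7 → cabin 3  [load 26/32]
  6 → cabin 3  [load 32/32]
  5 → cabin 4  [load 24/32]
  5 → cabin 4  [load 29/32]
  5 → cabin 5  [load 23/32]
  5 → cabin 5  [load 28/32]
6 cabins opened.

6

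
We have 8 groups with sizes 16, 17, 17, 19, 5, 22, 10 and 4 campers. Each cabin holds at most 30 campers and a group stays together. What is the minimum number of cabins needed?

5

Total = 22 + 19 + 17 + 17 + 16 + 10 + 5 + 4 = 110 campers.
Lower bound: ⌈110/30⌉ = 4 cabins.
Also, 5 groups each exceed 15 campers, and no two of those can share a cabin, so at least 5 cabins are needed.
A packing using 5 cabins:
  cabin 1: 22 + 5 = 27
  cabin 2: 19 + 10 = 29
  cabin 3: 17 + 4 = 21
  cabin 4: 17 = 17
  cabin 5: 16 = 16
This matches the lower bound, so 5 is optimal.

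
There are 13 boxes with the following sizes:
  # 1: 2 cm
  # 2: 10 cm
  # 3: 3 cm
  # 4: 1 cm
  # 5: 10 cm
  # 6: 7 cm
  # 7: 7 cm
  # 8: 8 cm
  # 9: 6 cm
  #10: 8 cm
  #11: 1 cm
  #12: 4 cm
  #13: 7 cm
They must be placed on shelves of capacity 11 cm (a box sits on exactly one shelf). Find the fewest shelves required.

8

Total = 10 + 10 + 8 + 8 + 7 + 7 + 7 + 6 + 4 + 3 + 2 + 1 + 1 = 74 cm.
Lower bound: ⌈74/11⌉ = 7 shelves.
Also, 8 boxes each exceed 11/2 cm, and no two of those can share a shelf, so at least 8 shelves are needed.
A packing using 8 shelves:
  shelf 1: 10 + 1 = 11
  shelf 2: 10 + 1 = 11
  shelf 3: 8 + 3 = 11
  shelf 4: 8 + 2 = 10
  shelf 5: 7 + 4 = 11
  shelf 6: 7 = 7
  shelf 7: 7 = 7
  shelf 8: 6 = 6
This matches the lower bound, so 8 is optimal.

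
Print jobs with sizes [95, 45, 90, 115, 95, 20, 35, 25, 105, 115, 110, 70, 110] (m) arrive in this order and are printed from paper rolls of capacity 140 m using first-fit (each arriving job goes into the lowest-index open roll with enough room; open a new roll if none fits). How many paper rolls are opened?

9

  95 → roll 1 (new)  [load 95/140]
  45 → roll 1  [load 140/140]
  90 → roll 2 (new)  [load 90/140]
  115 → roll 3 (new)  [load 115/140]
  95 → roll 4 (new)  [load 95/140]
  20 → roll 2  [load 110/140]
  35 → roll 4  [load 130/140]
  25 → roll 2  [load 135/140]
  105 → roll 5 (new)  [load 105/140]
  115 → roll 6 (new)  [load 115/140]
  110 → roll 7 (new)  [load 110/140]
  70 → roll 8 (new)  [load 70/140]
  110 → roll 9 (new)  [load 110/140]
9 paper rolls opened.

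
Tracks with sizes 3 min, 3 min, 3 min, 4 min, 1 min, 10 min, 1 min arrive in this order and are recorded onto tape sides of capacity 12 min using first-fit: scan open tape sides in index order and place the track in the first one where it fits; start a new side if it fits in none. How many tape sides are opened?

  3 → side 1 (new)  [load 3/12]
  3 → side 1  [load 6/12]
  3 → side 1  [load 9/12]
  4 → side 2 (new)  [load 4/12]
  1 → side 1  [load 10/12]
  10 → side 3 (new)  [load 10/12]
  1 → side 1  [load 11/12]
3 tape sides opened.

3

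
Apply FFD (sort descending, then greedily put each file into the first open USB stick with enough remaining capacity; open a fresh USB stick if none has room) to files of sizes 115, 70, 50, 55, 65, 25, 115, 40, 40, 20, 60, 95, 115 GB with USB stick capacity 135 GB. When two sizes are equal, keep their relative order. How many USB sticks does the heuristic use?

Sorted descending: 115, 115, 115, 95, 70, 65, 60, 55, 50, 40, 40, 25, 20.
  115 → USB stick 1 (new)  [load 115/135]
  115 → USB stick 2 (new)  [load 115/135]
  115 → USB stick 3 (new)  [load 115/135]
  95 → USB stick 4 (new)  [load 95/135]
  70 → USB stick 5 (new)  [load 70/135]
  65 → USB stick 5  [load 135/135]
  60 → USB stick 6 (new)  [load 60/135]
  55 → USB stick 6  [load 115/135]
  50 → USB stick 7 (new)  [load 50/135]
  40 → USB stick 4  [load 135/135]
  40 → USB stick 7  [load 90/135]
  25 → USB stick 7  [load 115/135]
  20 → USB stick 1  [load 135/135]
7 USB sticks opened.

7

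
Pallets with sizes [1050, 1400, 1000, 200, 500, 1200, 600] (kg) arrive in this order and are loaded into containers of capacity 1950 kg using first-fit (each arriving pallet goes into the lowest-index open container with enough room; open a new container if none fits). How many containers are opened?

4

  1050 → container 1 (new)  [load 1050/1950]
  1400 → container 2 (new)  [load 1400/1950]
  1000 → container 3 (new)  [load 1000/1950]
  200 → container 1  [load 1250/1950]
  500 → container 1  [load 1750/1950]
  1200 → container 4 (new)  [load 1200/1950]
  600 → container 3  [load 1600/1950]
4 containers opened.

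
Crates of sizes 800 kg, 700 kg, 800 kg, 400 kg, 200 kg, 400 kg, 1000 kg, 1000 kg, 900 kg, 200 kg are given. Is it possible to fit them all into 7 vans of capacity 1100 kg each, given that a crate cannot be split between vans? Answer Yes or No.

A valid assignment using 7 vans:
  van 1: 1000 = 1000
  van 2: 1000 = 1000
  van 3: 900 + 200 = 1100
  van 4: 800 + 200 = 1000
  van 5: 800 = 800
  van 6: 700 + 400 = 1100
  van 7: 400 = 400
Every load is within 1100 kg, so 7 vans suffice.

Yes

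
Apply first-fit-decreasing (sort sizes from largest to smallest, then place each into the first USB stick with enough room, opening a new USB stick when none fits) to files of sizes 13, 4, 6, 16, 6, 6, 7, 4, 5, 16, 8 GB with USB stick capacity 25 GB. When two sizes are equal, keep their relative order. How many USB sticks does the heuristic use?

4

Sorted descending: 16, 16, 13, 8, 7, 6, 6, 6, 5, 4, 4.
  16 → USB stick 1 (new)  [load 16/25]
  16 → USB stick 2 (new)  [load 16/25]
  13 → USB stick 3 (new)  [load 13/25]
  8 → USB stick 1  [load 24/25]
  7 → USB stick 2  [load 23/25]
  6 → USB stick 3  [load 19/25]
  6 → USB stick 3  [load 25/25]
  6 → USB stick 4 (new)  [load 6/25]
  5 → USB stick 4  [load 11/25]
  4 → USB stick 4  [load 15/25]
  4 → USB stick 4  [load 19/25]
4 USB sticks opened.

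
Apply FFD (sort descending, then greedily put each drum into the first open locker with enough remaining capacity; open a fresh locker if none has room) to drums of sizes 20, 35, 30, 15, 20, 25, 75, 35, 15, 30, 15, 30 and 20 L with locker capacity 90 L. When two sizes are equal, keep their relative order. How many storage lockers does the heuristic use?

5

Sorted descending: 75, 35, 35, 30, 30, 30, 25, 20, 20, 20, 15, 15, 15.
  75 → locker 1 (new)  [load 75/90]
  35 → locker 2 (new)  [load 35/90]
  35 → locker 2  [load 70/90]
  30 → locker 3 (new)  [load 30/90]
  30 → locker 3  [load 60/90]
  30 → locker 3  [load 90/90]
  25 → locker 4 (new)  [load 25/90]
  20 → locker 2  [load 90/90]
  20 → locker 4  [load 45/90]
  20 → locker 4  [load 65/90]
  15 → locker 1  [load 90/90]
  15 → locker 4  [load 80/90]
  15 → locker 5 (new)  [load 15/90]
5 storage lockers opened.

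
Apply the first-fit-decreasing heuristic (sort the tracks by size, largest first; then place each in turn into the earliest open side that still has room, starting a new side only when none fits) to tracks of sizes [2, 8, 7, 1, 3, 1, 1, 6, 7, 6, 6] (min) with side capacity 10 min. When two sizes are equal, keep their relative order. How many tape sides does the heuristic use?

Sorted descending: 8, 7, 7, 6, 6, 6, 3, 2, 1, 1, 1.
  8 → side 1 (new)  [load 8/10]
  7 → side 2 (new)  [load 7/10]
  7 → side 3 (new)  [load 7/10]
  6 → side 4 (new)  [load 6/10]
  6 → side 5 (new)  [load 6/10]
  6 → side 6 (new)  [load 6/10]
  3 → side 2  [load 10/10]
  2 → side 1  [load 10/10]
  1 → side 3  [load 8/10]
  1 → side 3  [load 9/10]
  1 → side 3  [load 10/10]
6 tape sides opened.

6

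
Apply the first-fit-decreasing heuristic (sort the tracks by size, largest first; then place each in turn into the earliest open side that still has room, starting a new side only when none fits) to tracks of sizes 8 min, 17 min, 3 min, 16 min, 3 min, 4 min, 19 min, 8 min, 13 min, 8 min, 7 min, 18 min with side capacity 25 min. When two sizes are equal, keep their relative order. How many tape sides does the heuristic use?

Sorted descending: 19, 18, 17, 16, 13, 8, 8, 8, 7, 4, 3, 3.
  19 → side 1 (new)  [load 19/25]
  18 → side 2 (new)  [load 18/25]
  17 → side 3 (new)  [load 17/25]
  16 → side 4 (new)  [load 16/25]
  13 → side 5 (new)  [load 13/25]
  8 → side 3  [load 25/25]
  8 → side 4  [load 24/25]
  8 → side 5  [load 21/25]
  7 → side 2  [load 25/25]
  4 → side 1  [load 23/25]
  3 → side 5  [load 24/25]
  3 → side 6 (new)  [load 3/25]
6 tape sides opened.

6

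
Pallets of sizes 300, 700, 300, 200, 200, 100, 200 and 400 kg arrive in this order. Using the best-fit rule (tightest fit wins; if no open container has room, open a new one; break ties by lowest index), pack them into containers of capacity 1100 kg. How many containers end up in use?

  300 → container 1 (new)  [load 300/1100]
  700 → container 1  [load 1000/1100]
  300 → container 2 (new)  [load 300/1100]
  200 → container 2  [load 500/1100]
  200 → container 2  [load 700/1100]
  100 → container 1  [load 1100/1100]
  200 → container 2  [load 900/1100]
  400 → container 3 (new)  [load 400/1100]
3 containers opened.

3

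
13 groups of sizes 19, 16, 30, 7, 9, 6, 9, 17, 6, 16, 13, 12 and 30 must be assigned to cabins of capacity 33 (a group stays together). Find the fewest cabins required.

Total = 30 + 30 + 19 + 17 + 16 + 16 + 13 + 12 + 9 + 9 + 7 + 6 + 6 = 190.
Lower bound: ⌈190/33⌉ = 6 cabins.
A packing using 6 cabins:
  cabin 1: 30 = 30
  cabin 2: 30 = 30
  cabin 3: 19 + 13 = 32
  cabin 4: 17 + 16 = 33
  cabin 5: 16 + 9 + 7 = 32
  cabin 6: 12 + 9 + 6 + 6 = 33
This matches the lower bound, so 6 is optimal.

6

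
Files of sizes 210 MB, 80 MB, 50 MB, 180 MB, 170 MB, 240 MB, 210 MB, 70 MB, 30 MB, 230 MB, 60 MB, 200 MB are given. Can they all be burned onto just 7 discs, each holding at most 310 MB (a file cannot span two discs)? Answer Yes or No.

Yes

A valid assignment using 7 discs:
  disc 1: 240 + 70 = 310
  disc 2: 230 + 80 = 310
  disc 3: 210 + 60 + 30 = 300
  disc 4: 210 + 50 = 260
  disc 5: 200 = 200
  disc 6: 180 = 180
  disc 7: 170 = 170
Every load is within 310 MB, so 7 discs suffice.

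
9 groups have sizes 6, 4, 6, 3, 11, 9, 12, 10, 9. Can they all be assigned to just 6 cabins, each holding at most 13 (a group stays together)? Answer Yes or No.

Yes

A valid assignment using 6 cabins:
  cabin 1: 12 = 12
  cabin 2: 11 = 11
  cabin 3: 10 + 3 = 13
  cabin 4: 9 + 4 = 13
  cabin 5: 9 = 9
  cabin 6: 6 + 6 = 12
Every load is within 13, so 6 cabins suffice.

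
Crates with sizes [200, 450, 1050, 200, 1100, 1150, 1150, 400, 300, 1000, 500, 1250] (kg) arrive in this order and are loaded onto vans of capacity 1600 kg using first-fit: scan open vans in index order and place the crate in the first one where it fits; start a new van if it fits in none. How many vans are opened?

  200 → van 1 (new)  [load 200/1600]
  450 → van 1  [load 650/1600]
  1050 → van 2 (new)  [load 1050/1600]
  200 → van 1  [load 850/1600]
  1100 → van 3 (new)  [load 1100/1600]
  1150 → van 4 (new)  [load 1150/1600]
  1150 → van 5 (new)  [load 1150/1600]
  400 → van 1  [load 1250/1600]
  300 → van 1  [load 1550/1600]
  1000 → van 6 (new)  [load 1000/1600]
  500 → van 2  [load 1550/1600]
  1250 → van 7 (new)  [load 1250/1600]
7 vans opened.

7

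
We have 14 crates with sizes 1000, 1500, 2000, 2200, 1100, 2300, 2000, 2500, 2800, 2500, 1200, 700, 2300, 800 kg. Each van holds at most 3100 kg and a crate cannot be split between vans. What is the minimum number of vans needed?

9

Total = 2800 + 2500 + 2500 + 2300 + 2300 + 2200 + 2000 + 2000 + 1500 + 1200 + 1100 + 1000 + 800 + 700 = 24900 kg.
Lower bound: ⌈24900/3100⌉ = 9 vans.
A packing using 9 vans:
  van 1: 2800 = 2800
  van 2: 2500 = 2500
  van 3: 2500 = 2500
  van 4: 2300 + 800 = 3100
  van 5: 2300 + 700 = 3000
  van 6: 2200 = 2200
  van 7: 2000 + 1100 = 3100
  van 8: 2000 + 1000 = 3000
  van 9: 1500 + 1200 = 2700
This matches the lower bound, so 9 is optimal.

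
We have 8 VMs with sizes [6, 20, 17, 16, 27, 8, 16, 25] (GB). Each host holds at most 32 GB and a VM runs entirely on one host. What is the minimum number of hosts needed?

Total = 27 + 25 + 20 + 17 + 16 + 16 + 8 + 6 = 135 GB.
Lower bound: ⌈135/32⌉ = 5 hosts.
A packing using 5 hosts:
  host 1: 27 = 27
  host 2: 25 + 6 = 31
  host 3: 20 + 8 = 28
  host 4: 17 = 17
  host 5: 16 + 16 = 32
This matches the lower bound, so 5 is optimal.

5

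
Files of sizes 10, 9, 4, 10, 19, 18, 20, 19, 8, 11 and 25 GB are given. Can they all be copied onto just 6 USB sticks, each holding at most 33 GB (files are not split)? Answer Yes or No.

Yes

A valid assignment using 5 USB sticks:
  USB stick 1: 25 + 8 = 33
  USB stick 2: 20 + 11 = 31
  USB stick 3: 19 + 10 + 4 = 33
  USB stick 4: 19 + 10 = 29
  USB stick 5: 18 + 9 = 27
That uses only 5 ≤ 6, so 6 USB sticks are enough.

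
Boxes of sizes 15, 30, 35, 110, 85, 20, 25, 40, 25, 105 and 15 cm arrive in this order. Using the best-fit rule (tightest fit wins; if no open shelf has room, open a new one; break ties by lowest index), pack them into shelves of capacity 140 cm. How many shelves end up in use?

  15 → shelf 1 (new)  [load 15/140]
  30 → shelf 1  [load 45/140]
  35 → shelf 1  [load 80/140]
  110 → shelf 2 (new)  [load 110/140]
  85 → shelf 3 (new)  [load 85/140]
  20 → shelf 2  [load 130/140]
  25 → shelf 3  [load 110/140]
  40 → shelf 1  [load 120/140]
  25 → shelf 3  [load 135/140]
  105 → shelf 4 (new)  [load 105/140]
  15 → shelf 1  [load 135/140]
4 shelves opened.

4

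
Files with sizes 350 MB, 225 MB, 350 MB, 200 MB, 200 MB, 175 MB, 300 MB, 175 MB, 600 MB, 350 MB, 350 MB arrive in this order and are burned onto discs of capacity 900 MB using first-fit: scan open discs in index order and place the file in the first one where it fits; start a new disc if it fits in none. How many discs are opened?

  350 → disc 1 (new)  [load 350/900]
  225 → disc 1  [load 575/900]
  350 → disc 2 (new)  [load 350/900]
  200 → disc 1  [load 775/900]
  200 → disc 2  [load 550/900]
  175 → disc 2  [load 725/900]
  300 → disc 3 (new)  [load 300/900]
  175 → disc 2  [load 900/900]
  600 → disc 3  [load 900/900]
  350 → disc 4 (new)  [load 350/900]
  350 → disc 4  [load 700/900]
4 discs opened.

4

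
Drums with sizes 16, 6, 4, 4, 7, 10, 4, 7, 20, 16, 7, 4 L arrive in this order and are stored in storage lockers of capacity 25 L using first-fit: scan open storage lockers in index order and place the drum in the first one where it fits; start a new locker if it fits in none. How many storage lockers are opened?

5

  16 → locker 1 (new)  [load 16/25]
  6 → locker 1  [load 22/25]
  4 → locker 2 (new)  [load 4/25]
  4 → locker 2  [load 8/25]
  7 → locker 2  [load 15/25]
  10 → locker 2  [load 25/25]
  4 → locker 3 (new)  [load 4/25]
  7 → locker 3  [load 11/25]
  20 → locker 4 (new)  [load 20/25]
  16 → locker 5 (new)  [load 16/25]
  7 → locker 3  [load 18/25]
  4 → locker 3  [load 22/25]
5 storage lockers opened.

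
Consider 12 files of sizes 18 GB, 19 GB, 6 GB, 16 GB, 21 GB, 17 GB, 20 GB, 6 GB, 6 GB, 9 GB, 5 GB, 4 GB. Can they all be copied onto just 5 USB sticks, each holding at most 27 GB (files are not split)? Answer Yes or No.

No

Total = 147 GB; ⌈147/27⌉ = 6.
At least 6 USB sticks are required, but only 5 are allowed.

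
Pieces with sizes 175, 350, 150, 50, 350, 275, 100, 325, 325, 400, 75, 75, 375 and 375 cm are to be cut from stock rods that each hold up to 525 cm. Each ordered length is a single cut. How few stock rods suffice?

8

Total = 400 + 375 + 375 + 350 + 350 + 325 + 325 + 275 + 175 + 150 + 100 + 75 + 75 + 50 = 3400 cm.
Lower bound: ⌈3400/525⌉ = 7 stock rods.
Also, 8 pieces each exceed 525/2 cm, and no two of those can share a stock rod, so at least 8 stock rods are needed.
A packing using 8 stock rods:
  stock rod 1: 400 + 100 = 500
  stock rod 2: 375 + 150 = 525
  stock rod 3: 375 + 75 + 75 = 525
  stock rod 4: 350 + 175 = 525
  stock rod 5: 350 + 50 = 400
  stock rod 6: 325 = 325
  stock rod 7: 325 = 325
  stock rod 8: 275 = 275
This matches the lower bound, so 8 is optimal.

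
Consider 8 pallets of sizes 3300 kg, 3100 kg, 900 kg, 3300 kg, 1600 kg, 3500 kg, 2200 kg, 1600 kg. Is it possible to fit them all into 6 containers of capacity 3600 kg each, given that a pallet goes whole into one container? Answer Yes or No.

Yes

A valid assignment using 6 containers:
  container 1: 3500 = 3500
  container 2: 3300 = 3300
  container 3: 3300 = 3300
  container 4: 3100 = 3100
  container 5: 2200 + 900 = 3100
  container 6: 1600 + 1600 = 3200
Every load is within 3600 kg, so 6 containers suffice.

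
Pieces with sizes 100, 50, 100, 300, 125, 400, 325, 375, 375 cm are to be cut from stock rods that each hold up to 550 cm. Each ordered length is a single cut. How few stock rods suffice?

5

Total = 400 + 375 + 375 + 325 + 300 + 125 + 100 + 100 + 50 = 2150 cm.
Lower bound: ⌈2150/550⌉ = 4 stock rods.
Also, 5 pieces each exceed 275 cm, and no two of those can share a stock rod, so at least 5 stock rods are needed.
A packing using 5 stock rods:
  stock rod 1: 400 + 125 = 525
  stock rod 2: 375 + 100 + 50 = 525
  stock rod 3: 375 + 100 = 475
  stock rod 4: 325 = 325
  stock rod 5: 300 = 300
This matches the lower bound, so 5 is optimal.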